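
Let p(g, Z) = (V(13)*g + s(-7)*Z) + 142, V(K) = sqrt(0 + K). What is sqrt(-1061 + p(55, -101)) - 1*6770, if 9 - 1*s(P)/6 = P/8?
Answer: -6770 + I*sqrt(27613 - 220*sqrt(13))/2 ≈ -6770.0 + 81.884*I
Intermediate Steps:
s(P) = 54 - 3*P/4 (s(P) = 54 - 6*P/8 = 54 - 3*P/4)
V(K) = sqrt(K)
p(g, Z) = 142 + 237*Z/4 + g*sqrt(13) (p(g, Z) = (sqrt(13)*g + (54 - 3/4*(-7))*Z) + 142 = (g*sqrt(13) + (54 + 21/4)*Z) + 142 = (g*sqrt(13) + 237*Z/4) + 142 = (237*Z/4 + g*sqrt(13)) + 142 = 142 + 237*Z/4 + g*sqrt(13))
sqrt(-1061 + p(55, -101)) - 1*6770 = sqrt(-1061 + (142 + (237/4)*(-101) + 55*sqrt(13))) - 1*6770 = sqrt(-1061 + (142 - 23937/4 + 55*sqrt(13))) - 6770 = sqrt(-1061 + (-23369/4 + 55*sqrt(13))) - 6770 = sqrt(-27613/4 + 55*sqrt(13)) - 6770 = -6770 + sqrt(-27613/4 + 55*sqrt(13))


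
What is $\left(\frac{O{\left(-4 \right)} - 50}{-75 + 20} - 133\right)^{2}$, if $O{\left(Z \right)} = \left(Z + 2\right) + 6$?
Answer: $\frac{52838361}{3025} \approx 17467.0$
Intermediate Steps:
$O{\left(Z \right)} = 8 + Z$ ($O{\left(Z \right)} = \left(2 + Z\right) + 6 = 8 + Z$)
$\left(\frac{O{\left(-4 \right)} - 50}{-75 + 20} - 133\right)^{2} = \left(\frac{\left(8 - 4\right) - 50}{-75 + 20} - 133\right)^{2} = \left(\frac{4 - 50}{-55} - 133\right)^{2} = \left(\left(-46\right) \left(- \frac{1}{55}\right) - 133\right)^{2} = \left(\frac{46}{55} - 133\right)^{2} = \left(- \frac{7269}{55}\right)^{2} = \frac{52838361}{3025}$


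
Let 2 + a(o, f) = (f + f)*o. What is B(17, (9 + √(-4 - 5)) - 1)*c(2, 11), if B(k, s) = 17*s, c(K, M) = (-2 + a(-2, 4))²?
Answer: 54400 + 20400*I ≈ 54400.0 + 20400.0*I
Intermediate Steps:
a(o, f) = -2 + 2*f*o (a(o, f) = -2 + (f + f)*o = -2 + (2*f)*o = -2 + 2*f*o)
c(K, M) = 400 (c(K, M) = (-2 + (-2 + 2*4*(-2)))² = (-2 + (-2 - 16))² = (-2 - 18)² = (-20)² = 400)
B(17, (9 + √(-4 - 5)) - 1)*c(2, 11) = (17*((9 + √(-4 - 5)) - 1))*400 = (17*((9 + √(-9)) - 1))*400 = (17*((9 + 3*I) - 1))*400 = (17*(8 + 3*I))*400 = (136 + 51*I)*400 = 54400 + 20400*I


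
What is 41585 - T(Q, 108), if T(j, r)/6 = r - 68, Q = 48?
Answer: 41345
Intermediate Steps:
T(j, r) = -408 + 6*r (T(j, r) = 6*(r - 68) = 6*(-68 + r) = -408 + 6*r)
41585 - T(Q, 108) = 41585 - (-408 + 6*108) = 41585 - (-408 + 648) = 41585 - 1*240 = 41585 - 240 = 41345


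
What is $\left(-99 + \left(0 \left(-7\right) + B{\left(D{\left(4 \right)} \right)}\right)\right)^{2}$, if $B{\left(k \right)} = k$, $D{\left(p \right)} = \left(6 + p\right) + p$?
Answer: $7225$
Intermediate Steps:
$D{\left(p \right)} = 6 + 2 p$
$\left(-99 + \left(0 \left(-7\right) + B{\left(D{\left(4 \right)} \right)}\right)\right)^{2} = \left(-99 + \left(0 \left(-7\right) + \left(6 + 2 \cdot 4\right)\right)\right)^{2} = \left(-99 + \left(0 + \left(6 + 8\right)\right)\right)^{2} = \left(-99 + \left(0 + 14\right)\right)^{2} = \left(-99 + 14\right)^{2} = \left(-85\right)^{2} = 7225$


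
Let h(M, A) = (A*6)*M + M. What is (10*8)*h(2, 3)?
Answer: 3040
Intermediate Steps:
h(M, A) = M + 6*A*M (h(M, A) = (6*A)*M + M = 6*A*M + M = M + 6*A*M)
(10*8)*h(2, 3) = (10*8)*(2*(1 + 6*3)) = 80*(2*(1 + 18)) = 80*(2*19) = 80*38 = 3040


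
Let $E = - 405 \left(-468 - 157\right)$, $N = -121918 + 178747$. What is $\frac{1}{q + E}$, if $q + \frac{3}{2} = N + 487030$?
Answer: $\frac{2}{1593965} \approx 1.2547 \cdot 10^{-6}$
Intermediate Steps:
$N = 56829$
$E = 253125$ ($E = \left(-405\right) \left(-625\right) = 253125$)
$q = \frac{1087715}{2}$ ($q = - \frac{3}{2} + \left(56829 + 487030\right) = - \frac{3}{2} + 543859 = \frac{1087715}{2} \approx 5.4386 \cdot 10^{5}$)
$\frac{1}{q + E} = \frac{1}{\frac{1087715}{2} + 253125} = \frac{1}{\frac{1593965}{2}} = \frac{2}{1593965}$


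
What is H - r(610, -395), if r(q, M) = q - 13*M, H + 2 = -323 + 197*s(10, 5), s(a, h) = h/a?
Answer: -11943/2 ≈ -5971.5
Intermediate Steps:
H = -453/2 (H = -2 + (-323 + 197*(5/10)) = -2 + (-323 + 197*(5*(⅒))) = -2 + (-323 + 197*(½)) = -2 + (-323 + 197/2) = -2 - 449/2 = -453/2 ≈ -226.50)
H - r(610, -395) = -453/2 - (610 - 13*(-395)) = -453/2 - (610 + 5135) = -453/2 - 1*5745 = -453/2 - 5745 = -11943/2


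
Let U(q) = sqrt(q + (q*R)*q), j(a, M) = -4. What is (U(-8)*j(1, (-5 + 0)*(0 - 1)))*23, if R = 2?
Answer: -184*sqrt(30) ≈ -1007.8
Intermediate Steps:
U(q) = sqrt(q + 2*q**2) (U(q) = sqrt(q + (q*2)*q) = sqrt(q + (2*q)*q) = sqrt(q + 2*q**2))
(U(-8)*j(1, (-5 + 0)*(0 - 1)))*23 = (sqrt(-8*(1 + 2*(-8)))*(-4))*23 = (sqrt(-8*(1 - 16))*(-4))*23 = (sqrt(-8*(-15))*(-4))*23 = (sqrt(120)*(-4))*23 = ((2*sqrt(30))*(-4))*23 = -8*sqrt(30)*23 = -184*sqrt(30)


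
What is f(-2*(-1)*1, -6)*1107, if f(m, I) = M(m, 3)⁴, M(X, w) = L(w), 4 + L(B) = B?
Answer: 1107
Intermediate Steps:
L(B) = -4 + B
M(X, w) = -4 + w
f(m, I) = 1 (f(m, I) = (-4 + 3)⁴ = (-1)⁴ = 1)
f(-2*(-1)*1, -6)*1107 = 1*1107 = 1107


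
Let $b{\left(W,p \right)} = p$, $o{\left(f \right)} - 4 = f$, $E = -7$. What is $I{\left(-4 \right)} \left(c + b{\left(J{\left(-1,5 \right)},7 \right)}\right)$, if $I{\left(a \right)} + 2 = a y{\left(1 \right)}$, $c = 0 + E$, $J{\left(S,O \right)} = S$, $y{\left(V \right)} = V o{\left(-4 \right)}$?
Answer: $0$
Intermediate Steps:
$o{\left(f \right)} = 4 + f$
$y{\left(V \right)} = 0$ ($y{\left(V \right)} = V \left(4 - 4\right) = V 0 = 0$)
$c = -7$ ($c = 0 - 7 = -7$)
$I{\left(a \right)} = -2$ ($I{\left(a \right)} = -2 + a 0 = -2 + 0 = -2$)
$I{\left(-4 \right)} \left(c + b{\left(J{\left(-1,5 \right)},7 \right)}\right) = - 2 \left(-7 + 7\right) = \left(-2\right) 0 = 0$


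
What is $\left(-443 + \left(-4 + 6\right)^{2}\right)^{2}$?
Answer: $192721$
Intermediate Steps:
$\left(-443 + \left(-4 + 6\right)^{2}\right)^{2} = \left(-443 + 2^{2}\right)^{2} = \left(-443 + 4\right)^{2} = \left(-439\right)^{2} = 192721$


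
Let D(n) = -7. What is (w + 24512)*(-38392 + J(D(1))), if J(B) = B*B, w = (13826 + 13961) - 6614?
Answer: -1751699955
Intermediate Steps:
w = 21173 (w = 27787 - 6614 = 21173)
J(B) = B²
(w + 24512)*(-38392 + J(D(1))) = (21173 + 24512)*(-38392 + (-7)²) = 45685*(-38392 + 49) = 45685*(-38343) = -1751699955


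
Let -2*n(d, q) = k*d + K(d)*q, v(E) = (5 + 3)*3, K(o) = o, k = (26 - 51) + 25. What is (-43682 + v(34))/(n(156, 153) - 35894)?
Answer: 21829/23914 ≈ 0.91281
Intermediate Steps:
k = 0 (k = -25 + 25 = 0)
v(E) = 24 (v(E) = 8*3 = 24)
n(d, q) = -d*q/2 (n(d, q) = -(0*d + d*q)/2 = -(0 + d*q)/2 = -d*q/2)
(-43682 + v(34))/(n(156, 153) - 35894) = (-43682 + 24)/(-½*156*153 - 35894) = -43658/(-11934 - 35894) = -43658/(-47828) = -43658*(-1/47828) = 21829/23914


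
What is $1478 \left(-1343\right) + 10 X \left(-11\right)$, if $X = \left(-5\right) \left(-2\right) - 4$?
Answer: $-1985614$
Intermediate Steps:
$X = 6$ ($X = 10 - 4 = 6$)
$1478 \left(-1343\right) + 10 X \left(-11\right) = 1478 \left(-1343\right) + 10 \cdot 6 \left(-11\right) = -1984954 + 60 \left(-11\right) = -1984954 - 660 = -1985614$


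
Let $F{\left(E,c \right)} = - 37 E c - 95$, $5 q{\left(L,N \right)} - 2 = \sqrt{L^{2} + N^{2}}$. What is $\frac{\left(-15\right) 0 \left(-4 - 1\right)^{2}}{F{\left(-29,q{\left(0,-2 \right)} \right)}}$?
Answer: $0$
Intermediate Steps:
$q{\left(L,N \right)} = \frac{2}{5} + \frac{\sqrt{L^{2} + N^{2}}}{5}$
$F{\left(E,c \right)} = -95 - 37 E c$ ($F{\left(E,c \right)} = - 37 E c - 95 = -95 - 37 E c$)
$\frac{\left(-15\right) 0 \left(-4 - 1\right)^{2}}{F{\left(-29,q{\left(0,-2 \right)} \right)}} = \frac{\left(-15\right) 0 \left(-4 - 1\right)^{2}}{-95 - - 1073 \left(\frac{2}{5} + \frac{\sqrt{0^{2} + \left(-2\right)^{2}}}{5}\right)} = \frac{0 \left(-5\right)^{2}}{-95 - - 1073 \left(\frac{2}{5} + \frac{\sqrt{0 + 4}}{5}\right)} = \frac{0 \cdot 25}{-95 - - 1073 \left(\frac{2}{5} + \frac{\sqrt{4}}{5}\right)} = \frac{0}{-95 - - 1073 \left(\frac{2}{5} + \frac{1}{5} \cdot 2\right)} = \frac{0}{-95 - - 1073 \left(\frac{2}{5} + \frac{2}{5}\right)} = \frac{0}{-95 - \left(-1073\right) \frac{4}{5}} = \frac{0}{-95 + \frac{4292}{5}} = \frac{0}{\frac{3817}{5}} = 0 \cdot \frac{5}{3817} = 0$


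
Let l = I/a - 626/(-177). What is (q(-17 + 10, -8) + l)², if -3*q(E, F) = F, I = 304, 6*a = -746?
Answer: 6840944100/484308049 ≈ 14.125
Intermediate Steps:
a = -373/3 (a = (⅙)*(-746) = -373/3 ≈ -124.33)
q(E, F) = -F/3
l = 72074/66021 (l = 304/(-373/3) - 626/(-177) = 304*(-3/373) - 626*(-1/177) = -912/373 + 626/177 = 72074/66021 ≈ 1.0917)
(q(-17 + 10, -8) + l)² = (-⅓*(-8) + 72074/66021)² = (8/3 + 72074/66021)² = (82710/22007)² = 6840944100/484308049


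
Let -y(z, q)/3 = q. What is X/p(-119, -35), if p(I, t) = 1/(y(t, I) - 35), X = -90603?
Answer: -29174166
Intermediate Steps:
y(z, q) = -3*q
p(I, t) = 1/(-35 - 3*I) (p(I, t) = 1/(-3*I - 35) = 1/(-35 - 3*I))
X/p(-119, -35) = -90603/((-1/(35 + 3*(-119)))) = -90603/((-1/(35 - 357))) = -90603/((-1/(-322))) = -90603/((-1*(-1/322))) = -90603/1/322 = -90603*322 = -29174166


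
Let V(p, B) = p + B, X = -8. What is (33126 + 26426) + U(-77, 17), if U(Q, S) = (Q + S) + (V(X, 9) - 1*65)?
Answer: 59428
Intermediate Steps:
V(p, B) = B + p
U(Q, S) = -64 + Q + S (U(Q, S) = (Q + S) + ((9 - 8) - 1*65) = (Q + S) + (1 - 65) = (Q + S) - 64 = -64 + Q + S)
(33126 + 26426) + U(-77, 17) = (33126 + 26426) + (-64 - 77 + 17) = 59552 - 124 = 59428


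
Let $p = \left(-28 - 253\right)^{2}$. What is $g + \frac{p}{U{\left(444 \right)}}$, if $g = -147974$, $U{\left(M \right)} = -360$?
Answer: $- \frac{53349601}{360} \approx -1.4819 \cdot 10^{5}$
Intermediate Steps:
$p = 78961$ ($p = \left(-281\right)^{2} = 78961$)
$g + \frac{p}{U{\left(444 \right)}} = -147974 + \frac{78961}{-360} = -147974 + 78961 \left(- \frac{1}{360}\right) = -147974 - \frac{78961}{360} = - \frac{53349601}{360}$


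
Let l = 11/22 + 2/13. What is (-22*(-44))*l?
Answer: 8228/13 ≈ 632.92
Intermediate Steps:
l = 17/26 (l = 11*(1/22) + 2*(1/13) = ½ + 2/13 = 17/26 ≈ 0.65385)
(-22*(-44))*l = -22*(-44)*(17/26) = 968*(17/26) = 8228/13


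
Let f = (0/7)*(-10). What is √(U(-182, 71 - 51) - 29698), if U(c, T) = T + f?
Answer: I*√29678 ≈ 172.27*I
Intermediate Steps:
f = 0 (f = (0*(⅐))*(-10) = 0*(-10) = 0)
U(c, T) = T (U(c, T) = T + 0 = T)
√(U(-182, 71 - 51) - 29698) = √((71 - 51) - 29698) = √(20 - 29698) = √(-29678) = I*√29678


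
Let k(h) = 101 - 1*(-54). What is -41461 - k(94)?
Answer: -41616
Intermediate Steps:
k(h) = 155 (k(h) = 101 + 54 = 155)
-41461 - k(94) = -41461 - 1*155 = -41461 - 155 = -41616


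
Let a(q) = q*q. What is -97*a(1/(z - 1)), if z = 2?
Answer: -97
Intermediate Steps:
a(q) = q²
-97*a(1/(z - 1)) = -97/(2 - 1)² = -97*(1/1)² = -97*1² = -97*1 = -97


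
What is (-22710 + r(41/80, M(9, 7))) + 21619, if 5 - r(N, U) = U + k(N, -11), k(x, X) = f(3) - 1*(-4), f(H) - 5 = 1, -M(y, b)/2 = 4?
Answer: -1088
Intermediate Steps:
M(y, b) = -8 (M(y, b) = -2*4 = -8)
f(H) = 6 (f(H) = 5 + 1 = 6)
k(x, X) = 10 (k(x, X) = 6 - 1*(-4) = 6 + 4 = 10)
r(N, U) = -5 - U (r(N, U) = 5 - (U + 10) = 5 - (10 + U) = 5 + (-10 - U) = -5 - U)
(-22710 + r(41/80, M(9, 7))) + 21619 = (-22710 + (-5 - 1*(-8))) + 21619 = (-22710 + (-5 + 8)) + 21619 = (-22710 + 3) + 21619 = -22707 + 21619 = -1088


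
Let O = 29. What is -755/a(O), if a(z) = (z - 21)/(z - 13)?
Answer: -1510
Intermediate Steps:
a(z) = (-21 + z)/(-13 + z)
-755/a(O) = -755*(-13 + 29)/(-21 + 29) = -755/(8/16) = -755/((1/16)*8) = -755/1/2 = -755*2 = -1510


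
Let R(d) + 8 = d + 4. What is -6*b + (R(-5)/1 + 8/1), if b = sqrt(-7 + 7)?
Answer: -1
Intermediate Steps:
R(d) = -4 + d (R(d) = -8 + (d + 4) = -8 + (4 + d) = -4 + d)
b = 0 (b = sqrt(0) = 0)
-6*b + (R(-5)/1 + 8/1) = -6*0 + ((-4 - 5)/1 + 8/1) = 0 + (-9*1 + 8*1) = 0 + (-9 + 8) = 0 - 1 = -1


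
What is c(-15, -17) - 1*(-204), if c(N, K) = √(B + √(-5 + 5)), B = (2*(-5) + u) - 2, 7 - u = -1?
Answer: 204 + 2*I ≈ 204.0 + 2.0*I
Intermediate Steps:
u = 8 (u = 7 - 1*(-1) = 7 + 1 = 8)
B = -4 (B = (2*(-5) + 8) - 2 = (-10 + 8) - 2 = -2 - 2 = -4)
c(N, K) = 2*I (c(N, K) = √(-4 + √(-5 + 5)) = √(-4 + √0) = √(-4 + 0) = √(-4) = 2*I)
c(-15, -17) - 1*(-204) = 2*I - 1*(-204) = 2*I + 204 = 204 + 2*I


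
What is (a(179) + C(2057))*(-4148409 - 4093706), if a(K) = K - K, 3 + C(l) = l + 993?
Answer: -25113724405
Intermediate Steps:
C(l) = 990 + l (C(l) = -3 + (l + 993) = -3 + (993 + l) = 990 + l)
a(K) = 0
(a(179) + C(2057))*(-4148409 - 4093706) = (0 + (990 + 2057))*(-4148409 - 4093706) = (0 + 3047)*(-8242115) = 3047*(-8242115) = -25113724405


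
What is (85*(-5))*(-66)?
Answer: 28050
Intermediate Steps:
(85*(-5))*(-66) = -425*(-66) = 28050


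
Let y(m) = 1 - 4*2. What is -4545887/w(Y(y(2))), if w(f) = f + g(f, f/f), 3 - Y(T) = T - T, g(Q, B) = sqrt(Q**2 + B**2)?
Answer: 13637661 - 4545887*sqrt(10) ≈ -7.3770e+5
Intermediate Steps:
g(Q, B) = sqrt(B**2 + Q**2)
y(m) = -7 (y(m) = 1 - 8 = -7)
Y(T) = 3 (Y(T) = 3 - (T - T) = 3 - 1*0 = 3 + 0 = 3)
w(f) = f + sqrt(1 + f**2) (w(f) = f + sqrt((f/f)**2 + f**2) = f + sqrt(1**2 + f**2) = f + sqrt(1 + f**2))
-4545887/w(Y(y(2))) = -4545887/(3 + sqrt(1 + 3**2)) = -4545887/(3 + sqrt(1 + 9)) = -4545887/(3 + sqrt(10))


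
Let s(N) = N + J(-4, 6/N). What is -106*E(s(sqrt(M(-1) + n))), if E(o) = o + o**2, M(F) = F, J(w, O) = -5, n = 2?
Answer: -1272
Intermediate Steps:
s(N) = -5 + N (s(N) = N - 5 = -5 + N)
-106*E(s(sqrt(M(-1) + n))) = -106*(-5 + sqrt(-1 + 2))*(1 + (-5 + sqrt(-1 + 2))) = -106*(-5 + sqrt(1))*(1 + (-5 + sqrt(1))) = -106*(-5 + 1)*(1 + (-5 + 1)) = -(-424)*(1 - 4) = -(-424)*(-3) = -106*12 = -1272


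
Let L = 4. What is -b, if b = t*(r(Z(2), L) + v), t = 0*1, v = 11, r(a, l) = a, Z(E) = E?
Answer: 0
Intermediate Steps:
t = 0
b = 0 (b = 0*(2 + 11) = 0*13 = 0)
-b = -1*0 = 0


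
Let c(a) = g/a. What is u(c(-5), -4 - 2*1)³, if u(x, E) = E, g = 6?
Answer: -216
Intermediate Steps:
c(a) = 6/a
u(c(-5), -4 - 2*1)³ = (-4 - 2*1)³ = (-4 - 2)³ = (-6)³ = -216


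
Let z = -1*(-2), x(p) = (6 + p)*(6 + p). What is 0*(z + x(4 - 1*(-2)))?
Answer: 0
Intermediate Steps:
x(p) = (6 + p)²
z = 2
0*(z + x(4 - 1*(-2))) = 0*(2 + (6 + (4 - 1*(-2)))²) = 0*(2 + (6 + (4 + 2))²) = 0*(2 + (6 + 6)²) = 0*(2 + 12²) = 0*(2 + 144) = 0*146 = 0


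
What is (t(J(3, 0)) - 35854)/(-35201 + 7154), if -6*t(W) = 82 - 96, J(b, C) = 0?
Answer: 107555/84141 ≈ 1.2783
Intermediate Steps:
t(W) = 7/3 (t(W) = -(82 - 96)/6 = -⅙*(-14) = 7/3)
(t(J(3, 0)) - 35854)/(-35201 + 7154) = (7/3 - 35854)/(-35201 + 7154) = -107555/3/(-28047) = -107555/3*(-1/28047) = 107555/84141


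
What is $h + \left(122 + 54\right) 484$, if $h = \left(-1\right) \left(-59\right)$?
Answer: $85243$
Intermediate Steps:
$h = 59$
$h + \left(122 + 54\right) 484 = 59 + \left(122 + 54\right) 484 = 59 + 176 \cdot 484 = 59 + 85184 = 85243$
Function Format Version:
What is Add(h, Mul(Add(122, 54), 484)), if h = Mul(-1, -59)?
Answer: 85243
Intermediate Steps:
h = 59
Add(h, Mul(Add(122, 54), 484)) = Add(59, Mul(Add(122, 54), 484)) = Add(59, Mul(176, 484)) = Add(59, 85184) = 85243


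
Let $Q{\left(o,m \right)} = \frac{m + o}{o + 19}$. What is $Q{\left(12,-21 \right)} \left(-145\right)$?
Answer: $\frac{1305}{31} \approx 42.097$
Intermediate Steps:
$Q{\left(o,m \right)} = \frac{m + o}{19 + o}$
$Q{\left(12,-21 \right)} \left(-145\right) = \frac{-21 + 12}{19 + 12} \left(-145\right) = \frac{1}{31} \left(-9\right) \left(-145\right) = \left(- \frac{9}{31}\right) \left(-145\right) = \frac{1305}{31}$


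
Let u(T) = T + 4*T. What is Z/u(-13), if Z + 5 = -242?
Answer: 19/5 ≈ 3.8000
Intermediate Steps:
u(T) = 5*T
Z = -247 (Z = -5 - 242 = -247)
Z/u(-13) = -247/(5*(-13)) = -247/(-65) = -247*(-1/65) = 19/5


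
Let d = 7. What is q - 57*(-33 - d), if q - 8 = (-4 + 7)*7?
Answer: 2309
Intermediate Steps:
q = 29 (q = 8 + (-4 + 7)*7 = 8 + 3*7 = 8 + 21 = 29)
q - 57*(-33 - d) = 29 - 57*(-33 - 1*7) = 29 - 57*(-33 - 7) = 29 - 57*(-40) = 29 + 2280 = 2309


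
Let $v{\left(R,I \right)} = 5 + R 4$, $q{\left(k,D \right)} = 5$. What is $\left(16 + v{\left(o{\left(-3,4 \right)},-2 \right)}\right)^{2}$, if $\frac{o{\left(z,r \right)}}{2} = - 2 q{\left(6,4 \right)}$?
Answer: $3481$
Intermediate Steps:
$o{\left(z,r \right)} = -20$ ($o{\left(z,r \right)} = 2 \left(\left(-2\right) 5\right) = 2 \left(-10\right) = -20$)
$v{\left(R,I \right)} = 5 + 4 R$
$\left(16 + v{\left(o{\left(-3,4 \right)},-2 \right)}\right)^{2} = \left(16 + \left(5 + 4 \left(-20\right)\right)\right)^{2} = \left(16 + \left(5 - 80\right)\right)^{2} = \left(16 - 75\right)^{2} = \left(-59\right)^{2} = 3481$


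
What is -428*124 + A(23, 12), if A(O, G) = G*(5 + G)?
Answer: -52868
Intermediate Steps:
-428*124 + A(23, 12) = -428*124 + 12*(5 + 12) = -53072 + 12*17 = -53072 + 204 = -52868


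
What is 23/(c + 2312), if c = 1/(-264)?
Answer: 6072/610367 ≈ 0.0099481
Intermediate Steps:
c = -1/264 ≈ -0.0037879
23/(c + 2312) = 23/(-1/264 + 2312) = 23/(610367/264) = (264/610367)*23 = 6072/610367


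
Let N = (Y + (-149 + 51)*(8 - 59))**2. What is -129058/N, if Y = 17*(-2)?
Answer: -64529/12320648 ≈ -0.0052375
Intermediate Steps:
Y = -34
N = 24641296 (N = (-34 + (-149 + 51)*(8 - 59))**2 = (-34 - 98*(-51))**2 = (-34 + 4998)**2 = 4964**2 = 24641296)
-129058/N = -129058/24641296 = -129058*1/24641296 = -64529/12320648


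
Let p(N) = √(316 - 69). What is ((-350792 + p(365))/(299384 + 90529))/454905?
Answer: -350792/177373373265 + √247/177373373265 ≈ -1.9776e-6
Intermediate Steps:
p(N) = √247
((-350792 + p(365))/(299384 + 90529))/454905 = ((-350792 + √247)/(299384 + 90529))/454905 = ((-350792 + √247)/389913)*(1/454905) = ((-350792 + √247)*(1/389913))*(1/454905) = (-350792/389913 + √247/389913)*(1/454905) = -350792/177373373265 + √247/177373373265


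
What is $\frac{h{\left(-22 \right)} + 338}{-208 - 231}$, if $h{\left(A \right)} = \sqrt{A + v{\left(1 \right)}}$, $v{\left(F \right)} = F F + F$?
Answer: $- \frac{338}{439} - \frac{2 i \sqrt{5}}{439} \approx -0.76993 - 0.010187 i$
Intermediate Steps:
$v{\left(F \right)} = F + F^{2}$ ($v{\left(F \right)} = F^{2} + F = F + F^{2}$)
$h{\left(A \right)} = \sqrt{2 + A}$ ($h{\left(A \right)} = \sqrt{A + 1 \left(1 + 1\right)} = \sqrt{A + 1 \cdot 2} = \sqrt{A + 2} = \sqrt{2 + A}$)
$\frac{h{\left(-22 \right)} + 338}{-208 - 231} = \frac{\sqrt{2 - 22} + 338}{-208 - 231} = \frac{\sqrt{-20} + 338}{-439} = \left(2 i \sqrt{5} + 338\right) \left(- \frac{1}{439}\right) = \left(338 + 2 i \sqrt{5}\right) \left(- \frac{1}{439}\right) = - \frac{338}{439} - \frac{2 i \sqrt{5}}{439}$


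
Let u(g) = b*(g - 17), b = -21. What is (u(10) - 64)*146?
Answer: 12118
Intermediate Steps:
u(g) = 357 - 21*g (u(g) = -21*(g - 17) = -21*(-17 + g) = 357 - 21*g)
(u(10) - 64)*146 = ((357 - 21*10) - 64)*146 = ((357 - 210) - 64)*146 = (147 - 64)*146 = 83*146 = 12118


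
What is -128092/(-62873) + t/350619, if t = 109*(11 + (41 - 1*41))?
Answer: 44986873675/22044468387 ≈ 2.0407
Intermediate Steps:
t = 1199 (t = 109*(11 + (41 - 41)) = 109*(11 + 0) = 109*11 = 1199)
-128092/(-62873) + t/350619 = -128092/(-62873) + 1199/350619 = -128092*(-1/62873) + 1199*(1/350619) = 128092/62873 + 1199/350619 = 44986873675/22044468387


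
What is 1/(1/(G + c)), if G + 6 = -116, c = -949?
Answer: -1071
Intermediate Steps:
G = -122 (G = -6 - 116 = -122)
1/(1/(G + c)) = 1/(1/(-122 - 949)) = 1/(1/(-1071)) = 1/(-1/1071) = -1071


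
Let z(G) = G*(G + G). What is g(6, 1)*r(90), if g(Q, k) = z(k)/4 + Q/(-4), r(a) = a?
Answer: -90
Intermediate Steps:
z(G) = 2*G² (z(G) = G*(2*G) = 2*G²)
g(Q, k) = k²/2 - Q/4 (g(Q, k) = (2*k²)/4 + Q/(-4) = (2*k²)*(¼) + Q*(-¼) = k²/2 - Q/4)
g(6, 1)*r(90) = ((½)*1² - ¼*6)*90 = ((½)*1 - 3/2)*90 = (½ - 3/2)*90 = -1*90 = -90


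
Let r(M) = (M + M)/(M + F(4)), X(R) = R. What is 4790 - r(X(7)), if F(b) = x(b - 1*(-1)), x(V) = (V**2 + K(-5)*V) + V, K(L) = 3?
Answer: 124533/26 ≈ 4789.7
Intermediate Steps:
x(V) = V**2 + 4*V (x(V) = (V**2 + 3*V) + V = V**2 + 4*V)
F(b) = (1 + b)*(5 + b) (F(b) = (b - 1*(-1))*(4 + (b - 1*(-1))) = (b + 1)*(4 + (b + 1)) = (1 + b)*(4 + (1 + b)) = (1 + b)*(5 + b))
r(M) = 2*M/(45 + M) (r(M) = (M + M)/(M + (1 + 4)*(5 + 4)) = (2*M)/(M + 5*9) = (2*M)/(M + 45) = (2*M)/(45 + M) = 2*M/(45 + M))
4790 - r(X(7)) = 4790 - 2*7/(45 + 7) = 4790 - 2*7/52 = 4790 - 1*7/26 = 4790 - 7/26 = 124533/26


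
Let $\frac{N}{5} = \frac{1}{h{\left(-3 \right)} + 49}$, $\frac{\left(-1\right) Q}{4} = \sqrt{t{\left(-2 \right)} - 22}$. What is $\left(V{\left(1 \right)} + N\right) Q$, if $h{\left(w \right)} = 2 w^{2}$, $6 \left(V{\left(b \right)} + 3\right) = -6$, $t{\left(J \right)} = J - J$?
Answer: $\frac{1052 i \sqrt{22}}{67} \approx 73.646 i$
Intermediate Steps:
$t{\left(J \right)} = 0$
$V{\left(b \right)} = -4$ ($V{\left(b \right)} = -3 + \frac{1}{6} \left(-6\right) = -3 - 1 = -4$)
$Q = - 4 i \sqrt{22}$ ($Q = - 4 \sqrt{0 - 22} = - 4 \sqrt{-22} = - 4 i \sqrt{22} \approx - 18.762 i$)
$N = \frac{5}{67}$ ($N = \frac{5}{2 \left(-3\right)^{2} + 49} = \frac{5}{2 \cdot 9 + 49} = \frac{5}{18 + 49} = \frac{5}{67} \approx 0.074627$)
$\left(V{\left(1 \right)} + N\right) Q = \left(-4 + \frac{5}{67}\right) \left(- 4 i \sqrt{22}\right) = - \frac{263 \left(- 4 i \sqrt{22}\right)}{67} = \frac{1052 i \sqrt{22}}{67}$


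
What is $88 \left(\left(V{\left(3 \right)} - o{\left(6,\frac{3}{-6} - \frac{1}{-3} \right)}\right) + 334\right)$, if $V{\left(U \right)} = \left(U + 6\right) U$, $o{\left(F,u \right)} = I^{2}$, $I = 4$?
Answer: $30360$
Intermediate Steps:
$o{\left(F,u \right)} = 16$ ($o{\left(F,u \right)} = 4^{2} = 16$)
$V{\left(U \right)} = U \left(6 + U\right)$ ($V{\left(U \right)} = \left(6 + U\right) U = U \left(6 + U\right)$)
$88 \left(\left(V{\left(3 \right)} - o{\left(6,\frac{3}{-6} - \frac{1}{-3} \right)}\right) + 334\right) = 88 \left(\left(3 \left(6 + 3\right) - 16\right) + 334\right) = 88 \left(\left(3 \cdot 9 - 16\right) + 334\right) = 88 \left(\left(27 - 16\right) + 334\right) = 88 \left(11 + 334\right) = 88 \cdot 345 = 30360$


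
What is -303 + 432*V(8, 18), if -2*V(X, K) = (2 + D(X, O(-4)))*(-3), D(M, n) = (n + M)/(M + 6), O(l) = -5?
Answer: 7923/7 ≈ 1131.9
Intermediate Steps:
D(M, n) = (M + n)/(6 + M)
V(X, K) = 3 + 3*(-5 + X)/(2*(6 + X)) (V(X, K) = -(2 + (X - 5)/(6 + X))*(-3)/2 = -(2 + (-5 + X)/(6 + X))*(-3)/2 = -(-6 - 3*(-5 + X)/(6 + X))/2 = 3 + 3*(-5 + X)/(2*(6 + X)))
-303 + 432*V(8, 18) = -303 + 432*(3*(7 + 3*8)/(2*(6 + 8))) = -303 + 432*((3/2)*(7 + 24)/14) = -303 + 432*((3/2)*(1/14)*31) = -303 + 432*(93/28) = -303 + 10044/7 = 7923/7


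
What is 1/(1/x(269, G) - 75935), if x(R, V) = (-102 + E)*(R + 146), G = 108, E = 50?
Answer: -21580/1638677301 ≈ -1.3169e-5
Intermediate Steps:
x(R, V) = -7592 - 52*R (x(R, V) = (-102 + 50)*(R + 146) = -52*(146 + R) = -7592 - 52*R)
1/(1/x(269, G) - 75935) = 1/(1/(-7592 - 52*269) - 75935) = 1/(1/(-7592 - 13988) - 75935) = 1/(1/(-21580) - 75935) = 1/(-1/21580 - 75935) = 1/(-1638677301/21580) = -21580/1638677301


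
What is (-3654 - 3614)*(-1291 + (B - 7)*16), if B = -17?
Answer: 12173900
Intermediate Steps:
(-3654 - 3614)*(-1291 + (B - 7)*16) = (-3654 - 3614)*(-1291 + (-17 - 7)*16) = -7268*(-1291 - 24*16) = -7268*(-1291 - 384) = -7268*(-1675) = 12173900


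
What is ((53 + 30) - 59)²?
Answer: 576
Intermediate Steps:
((53 + 30) - 59)² = (83 - 59)² = 24² = 576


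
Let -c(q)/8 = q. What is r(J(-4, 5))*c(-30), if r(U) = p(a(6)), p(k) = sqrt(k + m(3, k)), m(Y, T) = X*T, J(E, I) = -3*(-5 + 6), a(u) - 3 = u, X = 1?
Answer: 720*sqrt(2) ≈ 1018.2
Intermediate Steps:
a(u) = 3 + u
c(q) = -8*q
J(E, I) = -3 (J(E, I) = -3*1 = -3)
m(Y, T) = T (m(Y, T) = 1*T = T)
p(k) = sqrt(2)*sqrt(k) (p(k) = sqrt(k + k) = sqrt(2*k) = sqrt(2)*sqrt(k))
r(U) = 3*sqrt(2) (r(U) = sqrt(2)*sqrt(3 + 6) = sqrt(2)*sqrt(9) = sqrt(2)*3 = 3*sqrt(2))
r(J(-4, 5))*c(-30) = (3*sqrt(2))*(-8*(-30)) = (3*sqrt(2))*240 = 720*sqrt(2)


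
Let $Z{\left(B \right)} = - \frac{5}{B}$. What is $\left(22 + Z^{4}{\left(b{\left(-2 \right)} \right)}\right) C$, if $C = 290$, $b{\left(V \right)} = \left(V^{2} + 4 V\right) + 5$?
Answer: $187630$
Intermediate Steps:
$b{\left(V \right)} = 5 + V^{2} + 4 V$
$\left(22 + Z^{4}{\left(b{\left(-2 \right)} \right)}\right) C = \left(22 + \left(- \frac{5}{5 + \left(-2\right)^{2} + 4 \left(-2\right)}\right)^{4}\right) 290 = \left(22 + \left(- \frac{5}{5 + 4 - 8}\right)^{4}\right) 290 = \left(22 + \left(- \frac{5}{1}\right)^{4}\right) 290 = \left(22 + \left(\left(-5\right) 1\right)^{4}\right) 290 = \left(22 + \left(-5\right)^{4}\right) 290 = \left(22 + 625\right) 290 = 647 \cdot 290 = 187630$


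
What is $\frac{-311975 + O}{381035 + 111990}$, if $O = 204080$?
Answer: $- \frac{21579}{98605} \approx -0.21884$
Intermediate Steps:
$\frac{-311975 + O}{381035 + 111990} = \frac{-311975 + 204080}{381035 + 111990} = - \frac{107895}{493025} = \left(-107895\right) \frac{1}{493025} = - \frac{21579}{98605}$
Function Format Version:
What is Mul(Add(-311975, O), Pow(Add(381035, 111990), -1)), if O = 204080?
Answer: Rational(-21579, 98605) ≈ -0.21884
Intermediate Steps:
Mul(Add(-311975, O), Pow(Add(381035, 111990), -1)) = Mul(Add(-311975, 204080), Pow(Add(381035, 111990), -1)) = Mul(-107895, Pow(493025, -1)) = Mul(-107895, Rational(1, 493025)) = Rational(-21579, 98605)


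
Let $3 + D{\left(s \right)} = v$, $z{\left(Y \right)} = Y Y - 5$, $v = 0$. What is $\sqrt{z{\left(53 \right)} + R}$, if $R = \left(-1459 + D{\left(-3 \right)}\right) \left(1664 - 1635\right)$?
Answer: $i \sqrt{39594} \approx 198.98 i$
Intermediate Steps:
$z{\left(Y \right)} = -5 + Y^{2}$ ($z{\left(Y \right)} = Y^{2} - 5 = -5 + Y^{2}$)
$D{\left(s \right)} = -3$ ($D{\left(s \right)} = -3 + 0 = -3$)
$R = -42398$ ($R = \left(-1459 - 3\right) \left(1664 - 1635\right) = \left(-1462\right) 29 = -42398$)
$\sqrt{z{\left(53 \right)} + R} = \sqrt{\left(-5 + 53^{2}\right) - 42398} = \sqrt{\left(-5 + 2809\right) - 42398} = \sqrt{2804 - 42398} = \sqrt{-39594} = i \sqrt{39594}$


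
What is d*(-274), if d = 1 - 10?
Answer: 2466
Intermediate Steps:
d = -9
d*(-274) = -9*(-274) = 2466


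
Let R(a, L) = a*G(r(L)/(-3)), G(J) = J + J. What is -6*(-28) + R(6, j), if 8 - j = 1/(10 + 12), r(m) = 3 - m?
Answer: 2066/11 ≈ 187.82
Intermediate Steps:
G(J) = 2*J
j = 175/22 (j = 8 - 1/(10 + 12) = 8 - 1/22 = 175/22 ≈ 7.9545)
R(a, L) = a*(-2 + 2*L/3) (R(a, L) = a*(2*((3 - L)/(-3))) = a*(2*((3 - L)*(-⅓))) = a*(2*(-1 + L/3)) = a*(-2 + 2*L/3))
-6*(-28) + R(6, j) = -6*(-28) + (⅔)*6*(-3 + 175/22) = 168 + (⅔)*6*(109/22) = 168 + 218/11 = 2066/11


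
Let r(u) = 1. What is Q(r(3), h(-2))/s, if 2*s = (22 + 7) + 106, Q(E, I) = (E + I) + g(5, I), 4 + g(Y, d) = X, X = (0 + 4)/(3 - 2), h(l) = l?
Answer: -2/135 ≈ -0.014815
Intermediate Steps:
X = 4 (X = 4/1 = 4*1 = 4)
g(Y, d) = 0 (g(Y, d) = -4 + 4 = 0)
Q(E, I) = E + I (Q(E, I) = (E + I) + 0 = E + I)
s = 135/2 (s = ((22 + 7) + 106)/2 = (29 + 106)/2 = (1/2)*135 = 135/2 ≈ 67.500)
Q(r(3), h(-2))/s = (1 - 2)/(135/2) = -1*2/135 = -2/135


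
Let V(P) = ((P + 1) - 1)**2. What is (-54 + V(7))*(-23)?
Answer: 115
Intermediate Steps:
V(P) = P**2 (V(P) = ((1 + P) - 1)**2 = P**2)
(-54 + V(7))*(-23) = (-54 + 7**2)*(-23) = (-54 + 49)*(-23) = -5*(-23) = 115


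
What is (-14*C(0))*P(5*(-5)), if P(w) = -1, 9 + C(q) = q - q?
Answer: -126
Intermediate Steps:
C(q) = -9 (C(q) = -9 + (q - q) = -9 + 0 = -9)
(-14*C(0))*P(5*(-5)) = -14*(-9)*(-1) = 126*(-1) = -126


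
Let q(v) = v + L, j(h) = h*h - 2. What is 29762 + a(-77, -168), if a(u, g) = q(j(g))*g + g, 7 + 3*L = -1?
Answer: -4711254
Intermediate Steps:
L = -8/3 (L = -7/3 + (⅓)*(-1) = -7/3 - ⅓ = -8/3 ≈ -2.6667)
j(h) = -2 + h² (j(h) = h² - 2 = -2 + h²)
q(v) = -8/3 + v (q(v) = v - 8/3 = -8/3 + v)
a(u, g) = g + g*(-14/3 + g²) (a(u, g) = (-8/3 + (-2 + g²))*g + g = (-14/3 + g²)*g + g = g*(-14/3 + g²) + g = g + g*(-14/3 + g²))
29762 + a(-77, -168) = 29762 - 168*(-11/3 + (-168)²) = 29762 - 168*(-11/3 + 28224) = 29762 - 168*84661/3 = 29762 - 4741016 = -4711254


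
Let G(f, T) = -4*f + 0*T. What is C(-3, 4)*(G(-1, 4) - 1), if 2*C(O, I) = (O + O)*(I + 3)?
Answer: -63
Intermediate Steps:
G(f, T) = -4*f (G(f, T) = -4*f + 0 = -4*f)
C(O, I) = O*(3 + I) (C(O, I) = ((O + O)*(I + 3))/2 = ((2*O)*(3 + I))/2 = (2*O*(3 + I))/2 = O*(3 + I))
C(-3, 4)*(G(-1, 4) - 1) = (-3*(3 + 4))*(-4*(-1) - 1) = (-3*7)*(4 - 1) = -21*3 = -63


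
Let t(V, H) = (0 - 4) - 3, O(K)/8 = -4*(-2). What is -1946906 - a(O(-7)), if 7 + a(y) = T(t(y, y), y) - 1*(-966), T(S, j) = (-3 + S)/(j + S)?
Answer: -111028295/57 ≈ -1.9479e+6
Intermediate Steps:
O(K) = 64 (O(K) = 8*(-4*(-2)) = 8*8 = 64)
t(V, H) = -7 (t(V, H) = -4 - 3 = -7)
T(S, j) = (-3 + S)/(S + j)
a(y) = 959 - 10/(-7 + y) (a(y) = -7 + ((-3 - 7)/(-7 + y) - 1*(-966)) = -7 + (-10/(-7 + y) + 966) = -7 + (966 - 10/(-7 + y)) = 959 - 10/(-7 + y))
-1946906 - a(O(-7)) = -1946906 - (-6723 + 959*64)/(-7 + 64) = -1946906 - (-6723 + 61376)/57 = -1946906 - 54653/57 = -111028295/57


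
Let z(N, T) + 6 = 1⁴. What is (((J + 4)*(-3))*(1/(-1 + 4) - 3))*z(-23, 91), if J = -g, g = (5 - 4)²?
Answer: -120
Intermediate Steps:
z(N, T) = -5 (z(N, T) = -6 + 1⁴ = -6 + 1 = -5)
g = 1 (g = 1² = 1)
J = -1 (J = -1*1 = -1)
(((J + 4)*(-3))*(1/(-1 + 4) - 3))*z(-23, 91) = (((-1 + 4)*(-3))*(1/(-1 + 4) - 3))*(-5) = ((3*(-3))*(1/3 - 3))*(-5) = -9*(⅓ - 3)*(-5) = -9*(-8/3)*(-5) = 24*(-5) = -120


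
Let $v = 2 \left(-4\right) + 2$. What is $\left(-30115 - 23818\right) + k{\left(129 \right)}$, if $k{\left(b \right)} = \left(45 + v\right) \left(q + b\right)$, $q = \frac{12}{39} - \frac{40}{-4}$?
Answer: $-48500$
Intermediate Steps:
$q = \frac{134}{13}$ ($q = 12 \cdot \frac{1}{39} - -10 = \frac{4}{13} + 10 = \frac{134}{13} \approx 10.308$)
$v = -6$ ($v = -8 + 2 = -6$)
$k{\left(b \right)} = 402 + 39 b$ ($k{\left(b \right)} = \left(45 - 6\right) \left(\frac{134}{13} + b\right) = 39 \left(\frac{134}{13} + b\right) = 402 + 39 b$)
$\left(-30115 - 23818\right) + k{\left(129 \right)} = \left(-30115 - 23818\right) + \left(402 + 39 \cdot 129\right) = -53933 + \left(402 + 5031\right) = -53933 + 5433 = -48500$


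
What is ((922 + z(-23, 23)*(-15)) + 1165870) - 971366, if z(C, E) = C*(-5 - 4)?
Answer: 192321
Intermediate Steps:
z(C, E) = -9*C (z(C, E) = C*(-9) = -9*C)
((922 + z(-23, 23)*(-15)) + 1165870) - 971366 = ((922 - 9*(-23)*(-15)) + 1165870) - 971366 = ((922 + 207*(-15)) + 1165870) - 971366 = ((922 - 3105) + 1165870) - 971366 = (-2183 + 1165870) - 971366 = 1163687 - 971366 = 192321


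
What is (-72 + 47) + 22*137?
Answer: 2989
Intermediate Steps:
(-72 + 47) + 22*137 = -25 + 3014 = 2989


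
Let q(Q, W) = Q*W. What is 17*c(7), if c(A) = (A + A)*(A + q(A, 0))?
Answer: 1666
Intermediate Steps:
c(A) = 2*A² (c(A) = (A + A)*(A + A*0) = (2*A)*(A + 0) = (2*A)*A = 2*A²)
17*c(7) = 17*(2*7²) = 17*(2*49) = 17*98 = 1666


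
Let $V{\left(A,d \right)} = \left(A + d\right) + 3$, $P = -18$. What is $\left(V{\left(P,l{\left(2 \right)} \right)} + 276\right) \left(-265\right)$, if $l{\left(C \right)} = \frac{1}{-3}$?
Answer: $- \frac{207230}{3} \approx -69077.0$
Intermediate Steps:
$l{\left(C \right)} = - \frac{1}{3}$
$V{\left(A,d \right)} = 3 + A + d$
$\left(V{\left(P,l{\left(2 \right)} \right)} + 276\right) \left(-265\right) = \left(\left(3 - 18 - \frac{1}{3}\right) + 276\right) \left(-265\right) = \left(- \frac{46}{3} + 276\right) \left(-265\right) = \frac{782}{3} \left(-265\right) = - \frac{207230}{3}$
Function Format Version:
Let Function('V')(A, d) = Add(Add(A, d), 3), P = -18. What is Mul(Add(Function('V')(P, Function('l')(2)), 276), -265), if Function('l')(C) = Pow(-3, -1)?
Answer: Rational(-207230, 3) ≈ -69077.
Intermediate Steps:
Function('l')(C) = Rational(-1, 3)
Function('V')(A, d) = Add(3, A, d)
Mul(Add(Function('V')(P, Function('l')(2)), 276), -265) = Mul(Add(Add(3, -18, Rational(-1, 3)), 276), -265) = Mul(Add(Rational(-46, 3), 276), -265) = Mul(Rational(782, 3), -265) = Rational(-207230, 3)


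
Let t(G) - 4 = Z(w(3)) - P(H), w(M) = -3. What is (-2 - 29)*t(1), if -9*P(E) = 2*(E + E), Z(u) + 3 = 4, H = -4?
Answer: -899/9 ≈ -99.889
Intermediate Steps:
Z(u) = 1 (Z(u) = -3 + 4 = 1)
P(E) = -4*E/9 (P(E) = -2*(E + E)/9 = -2*2*E/9 = -4*E/9)
t(G) = 29/9 (t(G) = 4 + (1 - (-4)*(-4)/9) = 4 + (1 - 1*16/9) = 4 + (1 - 16/9) = 4 - 7/9 = 29/9)
(-2 - 29)*t(1) = (-2 - 29)*(29/9) = -31*29/9 = -899/9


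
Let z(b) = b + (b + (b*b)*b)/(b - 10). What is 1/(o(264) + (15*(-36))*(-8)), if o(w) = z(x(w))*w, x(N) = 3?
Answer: 7/27864 ≈ 0.00025122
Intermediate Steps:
z(b) = b + (b + b³)/(-10 + b) (z(b) = b + (b + b²*b)/(-10 + b) = b + (b + b³)/(-10 + b))
o(w) = -9*w/7 (o(w) = (3*(-9 + 3 + 3²)/(-10 + 3))*w = (3*(-9 + 3 + 9)/(-7))*w = (3*(-⅐)*3)*w = -9*w/7)
1/(o(264) + (15*(-36))*(-8)) = 1/(-9/7*264 + (15*(-36))*(-8)) = 1/(-2376/7 - 540*(-8)) = 1/(-2376/7 + 4320) = 1/(27864/7) = 7/27864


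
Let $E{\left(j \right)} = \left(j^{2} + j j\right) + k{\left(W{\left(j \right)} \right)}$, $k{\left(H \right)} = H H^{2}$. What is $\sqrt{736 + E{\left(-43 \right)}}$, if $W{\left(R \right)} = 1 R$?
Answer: $i \sqrt{75073} \approx 273.99 i$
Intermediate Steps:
$W{\left(R \right)} = R$
$k{\left(H \right)} = H^{3}$
$E{\left(j \right)} = j^{3} + 2 j^{2}$ ($E{\left(j \right)} = \left(j^{2} + j j\right) + j^{3} = \left(j^{2} + j^{2}\right) + j^{3} = 2 j^{2} + j^{3} = j^{3} + 2 j^{2}$)
$\sqrt{736 + E{\left(-43 \right)}} = \sqrt{736 + \left(-43\right)^{2} \left(2 - 43\right)} = \sqrt{736 + 1849 \left(-41\right)} = \sqrt{736 - 75809} = \sqrt{-75073} = i \sqrt{75073}$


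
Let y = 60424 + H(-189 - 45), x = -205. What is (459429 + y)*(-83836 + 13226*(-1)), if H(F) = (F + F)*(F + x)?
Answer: -70399553910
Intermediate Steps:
H(F) = 2*F*(-205 + F) (H(F) = (F + F)*(F - 205) = (2*F)*(-205 + F) = 2*F*(-205 + F))
y = 265876 (y = 60424 + 2*(-189 - 45)*(-205 + (-189 - 45)) = 60424 + 2*(-234)*(-205 - 234) = 60424 + 2*(-234)*(-439) = 60424 + 205452 = 265876)
(459429 + y)*(-83836 + 13226*(-1)) = (459429 + 265876)*(-83836 + 13226*(-1)) = 725305*(-83836 - 13226) = 725305*(-97062) = -70399553910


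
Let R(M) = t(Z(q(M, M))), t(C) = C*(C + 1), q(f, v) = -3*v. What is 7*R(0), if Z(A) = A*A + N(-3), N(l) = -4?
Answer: 84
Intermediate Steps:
Z(A) = -4 + A**2 (Z(A) = A*A - 4 = A**2 - 4 = -4 + A**2)
t(C) = C*(1 + C)
R(M) = (-4 + 9*M**2)*(-3 + 9*M**2) (R(M) = (-4 + (-3*M)**2)*(1 + (-4 + (-3*M)**2)) = (-4 + 9*M**2)*(1 + (-4 + 9*M**2)) = (-4 + 9*M**2)*(-3 + 9*M**2))
7*R(0) = 7*(12 - 63*0**2 + 81*0**4) = 7*(12 - 63*0 + 81*0) = 7*(12 + 0 + 0) = 7*12 = 84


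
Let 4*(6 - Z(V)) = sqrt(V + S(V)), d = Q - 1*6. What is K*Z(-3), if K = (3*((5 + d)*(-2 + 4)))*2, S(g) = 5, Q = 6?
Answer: 360 - 15*sqrt(2) ≈ 338.79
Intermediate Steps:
d = 0 (d = 6 - 1*6 = 6 - 6 = 0)
Z(V) = 6 - sqrt(5 + V)/4 (Z(V) = 6 - sqrt(V + 5)/4 = 6 - sqrt(5 + V)/4)
K = 60 (K = (3*((5 + 0)*(-2 + 4)))*2 = (3*(5*2))*2 = (3*10)*2 = 30*2 = 60)
K*Z(-3) = 60*(6 - sqrt(5 - 3)/4) = 60*(6 - sqrt(2)/4) = 360 - 15*sqrt(2)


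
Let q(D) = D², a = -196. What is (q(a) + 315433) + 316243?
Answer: 670092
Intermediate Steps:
(q(a) + 315433) + 316243 = ((-196)² + 315433) + 316243 = (38416 + 315433) + 316243 = 353849 + 316243 = 670092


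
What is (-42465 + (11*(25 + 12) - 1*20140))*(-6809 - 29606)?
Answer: 2264940170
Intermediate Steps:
(-42465 + (11*(25 + 12) - 1*20140))*(-6809 - 29606) = (-42465 + (11*37 - 20140))*(-36415) = (-42465 + (407 - 20140))*(-36415) = (-42465 - 19733)*(-36415) = -62198*(-36415) = 2264940170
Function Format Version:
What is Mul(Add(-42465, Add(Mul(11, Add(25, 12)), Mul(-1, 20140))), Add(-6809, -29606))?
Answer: 2264940170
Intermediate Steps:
Mul(Add(-42465, Add(Mul(11, Add(25, 12)), Mul(-1, 20140))), Add(-6809, -29606)) = Mul(Add(-42465, Add(Mul(11, 37), -20140)), -36415) = Mul(Add(-42465, Add(407, -20140)), -36415) = Mul(Add(-42465, -19733), -36415) = Mul(-62198, -36415) = 2264940170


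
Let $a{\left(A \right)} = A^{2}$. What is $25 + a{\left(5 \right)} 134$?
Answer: $3375$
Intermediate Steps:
$25 + a{\left(5 \right)} 134 = 25 + 5^{2} \cdot 134 = 25 + 25 \cdot 134 = 25 + 3350 = 3375$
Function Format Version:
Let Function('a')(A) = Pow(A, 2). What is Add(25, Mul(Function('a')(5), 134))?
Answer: 3375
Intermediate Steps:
Add(25, Mul(Function('a')(5), 134)) = Add(25, Mul(Pow(5, 2), 134)) = Add(25, Mul(25, 134)) = Add(25, 3350) = 3375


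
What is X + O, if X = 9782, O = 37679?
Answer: 47461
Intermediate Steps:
X + O = 9782 + 37679 = 47461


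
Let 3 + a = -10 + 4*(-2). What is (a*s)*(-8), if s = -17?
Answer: -2856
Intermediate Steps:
a = -21 (a = -3 + (-10 + 4*(-2)) = -3 + (-10 - 8) = -3 - 18 = -21)
(a*s)*(-8) = -21*(-17)*(-8) = 357*(-8) = -2856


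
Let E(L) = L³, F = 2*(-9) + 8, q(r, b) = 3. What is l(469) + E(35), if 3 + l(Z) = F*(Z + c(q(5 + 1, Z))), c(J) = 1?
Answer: 38172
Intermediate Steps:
F = -10 (F = -18 + 8 = -10)
l(Z) = -13 - 10*Z (l(Z) = -3 - 10*(Z + 1) = -3 - 10*(1 + Z) = -3 + (-10 - 10*Z) = -13 - 10*Z)
l(469) + E(35) = (-13 - 10*469) + 35³ = (-13 - 4690) + 42875 = -4703 + 42875 = 38172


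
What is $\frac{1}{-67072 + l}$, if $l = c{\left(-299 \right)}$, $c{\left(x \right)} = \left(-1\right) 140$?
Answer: $- \frac{1}{67212} \approx -1.4878 \cdot 10^{-5}$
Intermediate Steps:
$c{\left(x \right)} = -140$
$l = -140$
$\frac{1}{-67072 + l} = \frac{1}{-67072 - 140} = \frac{1}{-67212} = - \frac{1}{67212}$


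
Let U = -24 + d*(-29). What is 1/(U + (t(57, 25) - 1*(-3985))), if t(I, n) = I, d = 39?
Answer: 1/2887 ≈ 0.00034638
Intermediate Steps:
U = -1155 (U = -24 + 39*(-29) = -24 - 1131 = -1155)
1/(U + (t(57, 25) - 1*(-3985))) = 1/(-1155 + (57 - 1*(-3985))) = 1/(-1155 + (57 + 3985)) = 1/(-1155 + 4042) = 1/2887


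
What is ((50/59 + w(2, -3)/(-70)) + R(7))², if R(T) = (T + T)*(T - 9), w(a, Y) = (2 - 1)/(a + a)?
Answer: 201259007161/272910400 ≈ 737.45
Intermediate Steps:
w(a, Y) = 1/(2*a)
R(T) = 2*T*(-9 + T) (R(T) = (2*T)*(-9 + T) = 2*T*(-9 + T))
((50/59 + w(2, -3)/(-70)) + R(7))² = ((50/59 + ((½)/2)/(-70)) + 2*7*(-9 + 7))² = ((50*(1/59) + ((½)*(½))*(-1/70)) + 2*7*(-2))² = ((50/59 + (¼)*(-1/70)) - 28)² = ((50/59 - 1/280) - 28)² = (13941/16520 - 28)² = (-448619/16520)² = 201259007161/272910400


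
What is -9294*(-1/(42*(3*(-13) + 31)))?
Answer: -1549/56 ≈ -27.661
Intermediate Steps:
-9294*(-1/(42*(3*(-13) + 31))) = -9294*(-1/(42*(-39 + 31))) = -9294/((-42*(-8))) = -9294/336 = -9294*1/336 = -1549/56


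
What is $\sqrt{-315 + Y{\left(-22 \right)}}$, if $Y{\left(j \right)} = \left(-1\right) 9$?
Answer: $18 i \approx 18.0 i$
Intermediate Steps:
$Y{\left(j \right)} = -9$
$\sqrt{-315 + Y{\left(-22 \right)}} = \sqrt{-315 - 9} = \sqrt{-324} = 18 i$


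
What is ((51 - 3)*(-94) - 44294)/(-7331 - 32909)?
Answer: 24403/20120 ≈ 1.2129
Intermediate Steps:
((51 - 3)*(-94) - 44294)/(-7331 - 32909) = (48*(-94) - 44294)/(-40240) = (-4512 - 44294)*(-1/40240) = -48806*(-1/40240) = 24403/20120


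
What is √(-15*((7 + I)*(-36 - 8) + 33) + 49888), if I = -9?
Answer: √48073 ≈ 219.26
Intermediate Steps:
√(-15*((7 + I)*(-36 - 8) + 33) + 49888) = √(-15*((7 - 9)*(-36 - 8) + 33) + 49888) = √(-15*(-2*(-44) + 33) + 49888) = √(-15*(88 + 33) + 49888) = √(-15*121 + 49888) = √(-1815 + 49888) = √48073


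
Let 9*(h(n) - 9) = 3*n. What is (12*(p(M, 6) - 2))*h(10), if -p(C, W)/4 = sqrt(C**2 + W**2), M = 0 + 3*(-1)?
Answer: -296 - 1776*sqrt(5) ≈ -4267.3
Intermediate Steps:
M = -3 (M = 0 - 3 = -3)
p(C, W) = -4*sqrt(C**2 + W**2)
h(n) = 9 + n/3 (h(n) = 9 + (3*n)/9 = 9 + n/3)
(12*(p(M, 6) - 2))*h(10) = (12*(-4*sqrt((-3)**2 + 6**2) - 2))*(9 + (1/3)*10) = (12*(-4*sqrt(9 + 36) - 2))*(9 + 10/3) = (12*(-12*sqrt(5) - 2))*(37/3) = (12*(-2 - 12*sqrt(5)))*(37/3) = (-24 - 144*sqrt(5))*(37/3) = -296 - 1776*sqrt(5)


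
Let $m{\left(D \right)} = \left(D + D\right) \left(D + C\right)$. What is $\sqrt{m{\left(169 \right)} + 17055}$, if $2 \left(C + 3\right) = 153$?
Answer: $2 \sqrt{24755} \approx 314.67$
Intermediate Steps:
$C = \frac{147}{2}$ ($C = -3 + \frac{1}{2} \cdot 153 = -3 + \frac{153}{2} = \frac{147}{2} \approx 73.5$)
$m{\left(D \right)} = 2 D \left(\frac{147}{2} + D\right)$ ($m{\left(D \right)} = \left(D + D\right) \left(D + \frac{147}{2}\right) = 2 D \left(\frac{147}{2} + D\right)$)
$\sqrt{m{\left(169 \right)} + 17055} = \sqrt{169 \left(147 + 2 \cdot 169\right) + 17055} = \sqrt{169 \left(147 + 338\right) + 17055} = \sqrt{169 \cdot 485 + 17055} = \sqrt{81965 + 17055} = \sqrt{99020} = 2 \sqrt{24755}$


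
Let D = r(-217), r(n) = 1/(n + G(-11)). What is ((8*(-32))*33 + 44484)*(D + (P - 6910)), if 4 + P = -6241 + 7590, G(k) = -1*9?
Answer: -22661076438/113 ≈ -2.0054e+8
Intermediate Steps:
G(k) = -9
r(n) = 1/(-9 + n) (r(n) = 1/(n - 9) = 1/(-9 + n))
P = 1345 (P = -4 + (-6241 + 7590) = -4 + 1349 = 1345)
D = -1/226 (D = 1/(-9 - 217) = 1/(-226) = -1/226 ≈ -0.0044248)
((8*(-32))*33 + 44484)*(D + (P - 6910)) = ((8*(-32))*33 + 44484)*(-1/226 + (1345 - 6910)) = (-256*33 + 44484)*(-1/226 - 5565) = (-8448 + 44484)*(-1257691/226) = 36036*(-1257691/226) = -22661076438/113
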